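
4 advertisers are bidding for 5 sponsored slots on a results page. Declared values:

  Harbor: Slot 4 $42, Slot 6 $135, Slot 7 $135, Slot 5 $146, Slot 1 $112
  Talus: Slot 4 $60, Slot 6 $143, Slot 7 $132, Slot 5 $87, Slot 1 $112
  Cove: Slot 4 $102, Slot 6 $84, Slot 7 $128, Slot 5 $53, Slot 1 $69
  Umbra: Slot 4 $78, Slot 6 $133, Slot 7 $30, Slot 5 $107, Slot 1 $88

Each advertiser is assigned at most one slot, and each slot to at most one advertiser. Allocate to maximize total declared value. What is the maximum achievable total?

Max total: $519

This is the linear assignment problem.
Optimal: Harbor→Slot 5 ($146), Talus→Slot 1 ($112), Cove→Slot 7 ($128), Umbra→Slot 6 ($133) — total 146+112+128+133 = $519.
Max-entry greedy (repeatedly take the single best remaining cell) gives $505, worse by 14.
Swapping Umbra↔Cove (Umbra→Slot 7 $30, Cove→Slot 6 $84) loses 147.
No other one-to-one assignment exceeds $519.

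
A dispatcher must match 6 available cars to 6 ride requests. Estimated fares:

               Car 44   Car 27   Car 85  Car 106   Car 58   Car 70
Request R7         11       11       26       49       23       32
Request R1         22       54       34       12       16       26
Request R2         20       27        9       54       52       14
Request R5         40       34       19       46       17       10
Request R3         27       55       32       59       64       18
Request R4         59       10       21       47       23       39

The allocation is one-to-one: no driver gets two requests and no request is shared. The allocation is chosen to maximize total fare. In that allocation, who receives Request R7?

Optimal: Car 44→Request R4 ($59), Car 27→Request R1 ($54), Car 85→Request R5 ($19), Car 106→Request R2 ($54), Car 58→Request R3 ($64), Car 70→Request R7 ($32) — total 59+54+19+54+64+32 = $282.
Column-greedy (each request in turn goes to its best remaining driver) gives $266, worse by 16.
Next-best assignment: Car 44→Request R4, Car 27→Request R3, Car 85→Request R1, Car 106→Request R5, Car 58→Request R2, Car 70→Request R7 = $278.
Swapping Car 70↔Car 106 (Car 70→Request R2 $14, Car 106→Request R7 $49) loses 23.
Every other assignment is strictly worse.
Car 70's own top request is Request R4 ($39), but forcing Car 70→Request R4 and reassigning the rest optimally gives only $277 — worse by 5.

Car 70 receives Request R7.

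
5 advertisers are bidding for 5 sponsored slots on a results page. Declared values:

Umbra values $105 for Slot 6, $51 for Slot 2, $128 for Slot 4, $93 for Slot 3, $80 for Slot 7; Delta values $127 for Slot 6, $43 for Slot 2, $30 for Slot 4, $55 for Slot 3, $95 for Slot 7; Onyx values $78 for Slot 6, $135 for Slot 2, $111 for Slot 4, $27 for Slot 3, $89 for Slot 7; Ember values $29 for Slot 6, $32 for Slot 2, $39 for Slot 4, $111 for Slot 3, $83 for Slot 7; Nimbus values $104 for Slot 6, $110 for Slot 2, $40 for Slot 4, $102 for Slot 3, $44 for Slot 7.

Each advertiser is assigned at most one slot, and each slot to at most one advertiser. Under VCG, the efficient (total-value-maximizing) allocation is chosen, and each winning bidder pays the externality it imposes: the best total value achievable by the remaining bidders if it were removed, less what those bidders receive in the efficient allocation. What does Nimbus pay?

Efficient allocation: Umbra→Slot 4 ($128), Delta→Slot 6 ($127), Onyx→Slot 2 ($135), Ember→Slot 7 ($83), Nimbus→Slot 3 ($102); total welfare W = $575.
Nimbus receives Slot 3 at value $102, so the others get W − 102 = $473.
Without Nimbus: best allocation of the remaining 4 bidders over all 5 slots is Umbra→Slot 4 ($128), Delta→Slot 6 ($127), Onyx→Slot 2 ($135), Ember→Slot 3 ($111), total $501.
VCG payment = (others' best without Nimbus) − (others' welfare with Nimbus) = 501 − 473 = $28.

Nimbus pays $28.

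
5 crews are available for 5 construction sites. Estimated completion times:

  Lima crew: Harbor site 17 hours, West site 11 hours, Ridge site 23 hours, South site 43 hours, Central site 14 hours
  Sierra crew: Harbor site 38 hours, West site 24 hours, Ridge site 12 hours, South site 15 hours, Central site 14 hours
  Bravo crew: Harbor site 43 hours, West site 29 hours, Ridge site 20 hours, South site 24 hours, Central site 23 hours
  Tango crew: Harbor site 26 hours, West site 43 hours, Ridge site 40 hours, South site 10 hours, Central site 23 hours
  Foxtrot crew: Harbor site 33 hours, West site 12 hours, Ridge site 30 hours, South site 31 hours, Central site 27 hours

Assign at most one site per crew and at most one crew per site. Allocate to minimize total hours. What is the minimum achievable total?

This is a one-to-one assignment (minimum-cost bipartite matching).
Optimal: Lima crew→Harbor site (17 hours), Sierra crew→Central site (14 hours), Bravo crew→Ridge site (20 hours), Tango crew→South site (10 hours), Foxtrot crew→West site (12 hours) — total 17+14+20+10+12 = 73 hours.
Column-greedy (each site in turn goes to its cheapest remaining crew) gives 74 hours, worse by 1.
Swapping Bravo crew↔Lima crew (Bravo crew→Harbor site 43 hours, Lima crew→Ridge site 23 hours) adds 29.
Checked against all permutations: 73 hours is optimal.

Min total: 73 hours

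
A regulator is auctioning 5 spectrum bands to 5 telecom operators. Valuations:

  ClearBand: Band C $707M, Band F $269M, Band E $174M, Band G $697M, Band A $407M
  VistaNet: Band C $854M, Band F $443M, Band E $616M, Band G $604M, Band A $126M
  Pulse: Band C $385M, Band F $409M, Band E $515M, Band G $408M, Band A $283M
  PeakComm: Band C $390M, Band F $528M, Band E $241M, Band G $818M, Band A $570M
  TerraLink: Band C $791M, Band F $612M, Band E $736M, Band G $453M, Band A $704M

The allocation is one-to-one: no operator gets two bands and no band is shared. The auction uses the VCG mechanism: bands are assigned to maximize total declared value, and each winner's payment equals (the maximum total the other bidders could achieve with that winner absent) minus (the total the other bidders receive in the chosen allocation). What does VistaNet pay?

Efficient allocation: ClearBand→Band G ($697M), VistaNet→Band C ($854M), Pulse→Band E ($515M), PeakComm→Band F ($528M), TerraLink→Band A ($704M); total welfare W = $3298M.
VistaNet receives Band C at value $854M, so the others get W − 854 = $2444M.
Without VistaNet: best allocation of the remaining 4 bidders over all 5 bands is ClearBand→Band C ($707M), Pulse→Band E ($515M), PeakComm→Band G ($818M), TerraLink→Band A ($704M), total $2744M.
VCG payment = (others' best without VistaNet) − (others' welfare with VistaNet) = 2744 − 2444 = $300M.

VistaNet pays $300M.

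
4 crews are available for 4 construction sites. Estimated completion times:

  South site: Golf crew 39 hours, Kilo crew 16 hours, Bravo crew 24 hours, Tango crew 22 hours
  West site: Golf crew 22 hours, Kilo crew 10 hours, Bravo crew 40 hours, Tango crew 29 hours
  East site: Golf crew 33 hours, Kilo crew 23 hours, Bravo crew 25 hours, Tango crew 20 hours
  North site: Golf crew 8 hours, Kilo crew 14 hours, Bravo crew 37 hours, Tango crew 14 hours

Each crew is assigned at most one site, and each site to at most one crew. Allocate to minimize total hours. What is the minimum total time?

This is the linear assignment problem.
Optimal: Golf crew→North site (8 hours), Kilo crew→West site (10 hours), Bravo crew→South site (24 hours), Tango crew→East site (20 hours) — total 8+10+24+20 = 62 hours.
Column-greedy (each site in turn goes to its cheapest remaining crew) gives 95 hours, worse by 33.
Next-best assignment: Golf crew→North site, Kilo crew→West site, Bravo crew→East site, Tango crew→South site = 65 hours.

Min total: 62 hours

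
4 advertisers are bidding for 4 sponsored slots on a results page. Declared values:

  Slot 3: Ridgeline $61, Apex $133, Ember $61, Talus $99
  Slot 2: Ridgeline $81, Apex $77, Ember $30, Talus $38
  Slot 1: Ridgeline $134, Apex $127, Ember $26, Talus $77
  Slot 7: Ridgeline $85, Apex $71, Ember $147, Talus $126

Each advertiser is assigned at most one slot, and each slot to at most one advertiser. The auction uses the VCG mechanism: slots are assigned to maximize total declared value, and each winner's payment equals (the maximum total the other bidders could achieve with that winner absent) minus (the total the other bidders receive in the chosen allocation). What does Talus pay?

Talus pays $56.

Efficient allocation: Ridgeline→Slot 1 ($134), Apex→Slot 2 ($77), Ember→Slot 7 ($147), Talus→Slot 3 ($99); total welfare W = $457.
Talus receives Slot 3 at value $99, so the others get W − 99 = $358.
Without Talus: best allocation of the remaining 3 bidders over all 4 slots is Ridgeline→Slot 1 ($134), Apex→Slot 3 ($133), Ember→Slot 7 ($147), total $414.
VCG payment = (others' best without Talus) − (others' welfare with Talus) = 414 − 358 = $56.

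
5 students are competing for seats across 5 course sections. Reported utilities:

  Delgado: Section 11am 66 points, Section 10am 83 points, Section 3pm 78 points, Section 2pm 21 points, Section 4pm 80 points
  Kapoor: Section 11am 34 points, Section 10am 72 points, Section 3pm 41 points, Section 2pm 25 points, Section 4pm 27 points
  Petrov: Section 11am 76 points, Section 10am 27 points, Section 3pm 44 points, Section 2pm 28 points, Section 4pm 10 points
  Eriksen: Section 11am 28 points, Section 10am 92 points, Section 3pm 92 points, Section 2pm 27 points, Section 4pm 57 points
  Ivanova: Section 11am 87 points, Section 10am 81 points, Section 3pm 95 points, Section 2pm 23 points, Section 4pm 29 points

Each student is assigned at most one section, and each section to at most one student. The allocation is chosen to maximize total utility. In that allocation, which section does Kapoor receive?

This is a one-to-one assignment (maximum-weight bipartite matching).
Optimal: Delgado→Section 4pm (80 points), Kapoor→Section 2pm (25 points), Petrov→Section 11am (76 points), Eriksen→Section 10am (92 points), Ivanova→Section 3pm (95 points) — total 80+25+76+92+95 = 368 points.
Swapping Kapoor↔Delgado (Kapoor→Section 4pm 27 points, Delgado→Section 2pm 21 points) loses 57.
Kapoor's own top section is Section 10am (72 points), but forcing Kapoor→Section 10am and reassigning the rest optimally gives only 359 points — worse by 9.

Kapoor receives Section 2pm.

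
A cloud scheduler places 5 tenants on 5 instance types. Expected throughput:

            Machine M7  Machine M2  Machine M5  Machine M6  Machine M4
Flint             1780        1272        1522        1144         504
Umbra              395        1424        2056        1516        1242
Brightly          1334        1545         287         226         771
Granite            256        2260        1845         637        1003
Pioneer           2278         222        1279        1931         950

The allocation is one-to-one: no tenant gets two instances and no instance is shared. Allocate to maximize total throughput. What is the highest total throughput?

Maximum total: 8798 ops/s

Optimal: Flint→Machine M7 (1780 ops/s), Umbra→Machine M5 (2056 ops/s), Brightly→Machine M4 (771 ops/s), Granite→Machine M2 (2260 ops/s), Pioneer→Machine M6 (1931 ops/s) — total 1780+2056+771+2260+1931 = 8798 ops/s.
Max-entry greedy (repeatedly take the single best remaining cell) gives 8509 ops/s, worse by 289.
Swapping Granite↔Brightly (Granite→Machine M4 1003 ops/s, Brightly→Machine M2 1545 ops/s) loses 483.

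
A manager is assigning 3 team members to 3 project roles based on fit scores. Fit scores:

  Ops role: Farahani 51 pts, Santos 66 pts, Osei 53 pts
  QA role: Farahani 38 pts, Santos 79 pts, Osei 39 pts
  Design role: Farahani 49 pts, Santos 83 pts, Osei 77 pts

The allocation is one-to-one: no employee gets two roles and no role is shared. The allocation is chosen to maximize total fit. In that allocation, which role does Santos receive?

Santos receives QA role.

This is the linear assignment problem.
Optimal: Farahani→Ops role (51 pts), Santos→QA role (79 pts), Osei→Design role (77 pts) — total 51+79+77 = 207 pts.
Column-greedy (each role in turn goes to its best remaining employee) gives 154 pts, worse by 53.
Next-best assignment: Farahani→QA role, Santos→Ops role, Osei→Design role = 181 pts.
Swapping Osei↔Farahani (Osei→Ops role 53 pts, Farahani→Design role 49 pts) loses 26.
Checked against all permutations: 207 pts is optimal.
Santos's own top role is Design role (83 pts), but forcing Santos→Design role and reassigning the rest optimally gives only 174 pts — worse by 33.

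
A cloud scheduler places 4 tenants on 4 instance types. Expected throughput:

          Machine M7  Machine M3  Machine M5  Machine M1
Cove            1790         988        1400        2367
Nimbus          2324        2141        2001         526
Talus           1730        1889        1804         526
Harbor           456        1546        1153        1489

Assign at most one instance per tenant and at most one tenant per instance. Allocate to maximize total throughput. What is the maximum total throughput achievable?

Optimal: Cove→Machine M1 (2367 ops/s), Nimbus→Machine M7 (2324 ops/s), Talus→Machine M5 (1804 ops/s), Harbor→Machine M3 (1546 ops/s) — total 2367+2324+1804+1546 = 8041 ops/s.
Row-greedy (each tenant in turn takes its best remaining instance) gives 7733 ops/s, worse by 308.
Next-best assignment: Cove→Machine M1, Nimbus→Machine M7, Talus→Machine M3, Harbor→Machine M5 = 7733 ops/s.
Every other assignment is strictly worse.

Maximum total: 8041 ops/s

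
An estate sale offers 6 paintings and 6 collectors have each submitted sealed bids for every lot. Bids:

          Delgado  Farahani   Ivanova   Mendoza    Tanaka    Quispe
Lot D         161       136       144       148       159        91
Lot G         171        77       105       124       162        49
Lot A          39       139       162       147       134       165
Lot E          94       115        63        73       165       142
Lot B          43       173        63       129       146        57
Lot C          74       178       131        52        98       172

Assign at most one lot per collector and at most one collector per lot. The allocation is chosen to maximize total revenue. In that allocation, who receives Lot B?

Farahani receives Lot B.

Optimal: Delgado→Lot G ($171), Farahani→Lot B ($173), Ivanova→Lot A ($162), Mendoza→Lot D ($148), Tanaka→Lot E ($165), Quispe→Lot C ($172) — total 171+173+162+148+165+172 = $991.
Column-greedy (each lot in turn goes to its best remaining collector) gives $863, worse by 128.
Next-best assignment: Delgado→Lot G, Farahani→Lot B, Ivanova→Lot D, Mendoza→Lot A, Tanaka→Lot E, Quispe→Lot C = $972.
Farahani's own top lot is Lot C ($178), but forcing Farahani→Lot C and reassigning the rest optimally gives only $952 — worse by 39.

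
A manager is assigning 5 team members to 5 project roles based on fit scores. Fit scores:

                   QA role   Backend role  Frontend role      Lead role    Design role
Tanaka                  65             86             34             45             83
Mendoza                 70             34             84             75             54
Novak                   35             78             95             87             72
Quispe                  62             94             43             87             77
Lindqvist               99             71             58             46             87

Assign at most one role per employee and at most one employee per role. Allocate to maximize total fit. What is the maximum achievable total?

This is a one-to-one assignment (maximum-weight bipartite matching).
Optimal: Tanaka→Design role (83 pts), Mendoza→Frontend role (84 pts), Novak→Lead role (87 pts), Quispe→Backend role (94 pts), Lindqvist→QA role (99 pts) — total 83+84+87+94+99 = 447 pts.
Row-greedy (each employee in turn takes its best remaining role) gives 433 pts, worse by 14.
Next-best assignment: Tanaka→Design role, Mendoza→Lead role, Novak→Frontend role, Quispe→Backend role, Lindqvist→QA role = 446 pts.
No other one-to-one assignment exceeds 447 pts.

Max total: 447 pts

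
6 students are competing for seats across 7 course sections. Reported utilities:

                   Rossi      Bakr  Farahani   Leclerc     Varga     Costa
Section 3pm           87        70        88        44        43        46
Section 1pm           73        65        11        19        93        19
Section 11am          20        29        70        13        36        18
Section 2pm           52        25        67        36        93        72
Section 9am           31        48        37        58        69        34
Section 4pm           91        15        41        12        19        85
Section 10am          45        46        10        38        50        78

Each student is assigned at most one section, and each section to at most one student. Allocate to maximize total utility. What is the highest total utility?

Maximum total: 473 points

This is a one-to-one assignment (maximum-weight bipartite matching).
Optimal: Rossi→Section 4pm (91 points), Bakr→Section 1pm (65 points), Farahani→Section 3pm (88 points), Leclerc→Section 9am (58 points), Varga→Section 2pm (93 points), Costa→Section 10am (78 points) — total 91+65+88+58+93+78 = 473 points.
Column-greedy (each section in turn goes to its best remaining student) gives 431 points, worse by 42.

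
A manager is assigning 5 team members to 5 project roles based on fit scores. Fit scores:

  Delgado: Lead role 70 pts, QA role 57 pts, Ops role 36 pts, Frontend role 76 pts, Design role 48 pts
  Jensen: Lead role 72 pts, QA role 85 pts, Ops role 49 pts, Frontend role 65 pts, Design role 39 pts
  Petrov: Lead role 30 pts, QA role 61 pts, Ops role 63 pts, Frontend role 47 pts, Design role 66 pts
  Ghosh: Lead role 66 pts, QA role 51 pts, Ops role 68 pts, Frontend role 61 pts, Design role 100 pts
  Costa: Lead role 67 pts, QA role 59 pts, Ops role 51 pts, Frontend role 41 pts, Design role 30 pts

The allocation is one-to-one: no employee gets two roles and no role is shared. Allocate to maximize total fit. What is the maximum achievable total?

Optimal: Delgado→Frontend role (76 pts), Jensen→QA role (85 pts), Petrov→Ops role (63 pts), Ghosh→Design role (100 pts), Costa→Lead role (67 pts) — total 76+85+63+100+67 = 391 pts.
Row-greedy (each employee in turn takes its best remaining role) gives 362 pts, worse by 29.

Max total: 391 pts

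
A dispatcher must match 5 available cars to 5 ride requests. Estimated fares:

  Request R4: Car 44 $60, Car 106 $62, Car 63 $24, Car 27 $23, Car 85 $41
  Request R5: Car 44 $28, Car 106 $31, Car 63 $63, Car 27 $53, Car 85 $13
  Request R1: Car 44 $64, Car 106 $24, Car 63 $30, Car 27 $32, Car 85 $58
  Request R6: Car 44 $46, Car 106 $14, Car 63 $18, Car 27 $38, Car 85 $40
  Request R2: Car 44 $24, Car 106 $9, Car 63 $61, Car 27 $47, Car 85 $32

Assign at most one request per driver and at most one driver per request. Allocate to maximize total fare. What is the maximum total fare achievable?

This is the linear assignment problem.
Optimal: Car 44→Request R1 ($64), Car 106→Request R4 ($62), Car 63→Request R2 ($61), Car 27→Request R5 ($53), Car 85→Request R6 ($40) — total 64+62+61+53+40 = $280.
Column-greedy (each request in turn goes to its best remaining driver) gives $276, worse by 4.

Max total: $280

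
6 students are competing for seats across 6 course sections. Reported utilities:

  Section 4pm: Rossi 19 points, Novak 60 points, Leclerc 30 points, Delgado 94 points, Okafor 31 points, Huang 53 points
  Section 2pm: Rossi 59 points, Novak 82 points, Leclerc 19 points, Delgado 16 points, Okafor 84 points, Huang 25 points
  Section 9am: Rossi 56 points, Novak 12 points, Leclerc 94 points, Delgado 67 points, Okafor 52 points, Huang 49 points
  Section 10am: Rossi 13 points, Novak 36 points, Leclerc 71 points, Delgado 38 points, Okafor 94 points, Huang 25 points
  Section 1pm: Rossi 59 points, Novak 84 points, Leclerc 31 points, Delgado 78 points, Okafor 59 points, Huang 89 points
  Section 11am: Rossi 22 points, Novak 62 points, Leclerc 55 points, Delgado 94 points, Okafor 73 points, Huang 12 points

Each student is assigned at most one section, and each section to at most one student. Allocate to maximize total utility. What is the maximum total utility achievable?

Max total: 492 points

This is a one-to-one assignment (maximum-weight bipartite matching).
Optimal: Rossi→Section 2pm (59 points), Novak→Section 11am (62 points), Leclerc→Section 9am (94 points), Delgado→Section 4pm (94 points), Okafor→Section 10am (94 points), Huang→Section 1pm (89 points) — total 59+62+94+94+94+89 = 492 points.
Swapping Leclerc↔Okafor (Leclerc→Section 10am 71 points, Okafor→Section 9am 52 points) loses 65.
Every other assignment is strictly worse.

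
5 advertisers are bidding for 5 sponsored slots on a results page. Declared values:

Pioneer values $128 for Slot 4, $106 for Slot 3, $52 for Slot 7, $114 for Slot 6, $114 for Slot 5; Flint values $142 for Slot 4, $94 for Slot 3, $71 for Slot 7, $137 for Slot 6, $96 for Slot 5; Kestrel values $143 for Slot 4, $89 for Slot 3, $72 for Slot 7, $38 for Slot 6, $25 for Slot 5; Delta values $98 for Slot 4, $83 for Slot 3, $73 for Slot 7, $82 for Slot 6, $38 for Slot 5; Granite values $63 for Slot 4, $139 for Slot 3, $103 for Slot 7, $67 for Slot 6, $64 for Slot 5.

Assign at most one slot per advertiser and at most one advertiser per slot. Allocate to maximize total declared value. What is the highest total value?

This is the linear assignment problem.
Optimal: Pioneer→Slot 5 ($114), Flint→Slot 6 ($137), Kestrel→Slot 4 ($143), Delta→Slot 7 ($73), Granite→Slot 3 ($139) — total 114+137+143+73+139 = $606.
Row-greedy (each advertiser in turn takes its best remaining slot) gives $491, worse by 115.

Maximum total: $606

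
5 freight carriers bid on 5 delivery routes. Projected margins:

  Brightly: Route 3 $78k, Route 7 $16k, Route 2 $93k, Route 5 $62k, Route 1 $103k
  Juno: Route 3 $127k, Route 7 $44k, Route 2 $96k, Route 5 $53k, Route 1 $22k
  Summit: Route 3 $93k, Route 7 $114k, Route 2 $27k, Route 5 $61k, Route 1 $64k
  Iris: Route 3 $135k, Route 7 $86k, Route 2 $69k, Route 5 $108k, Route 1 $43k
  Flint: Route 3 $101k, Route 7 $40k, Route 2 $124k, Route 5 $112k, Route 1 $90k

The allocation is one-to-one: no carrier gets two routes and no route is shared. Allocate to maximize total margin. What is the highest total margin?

This is the linear assignment problem.
Optimal: Brightly→Route 1 ($103k), Juno→Route 3 ($127k), Summit→Route 7 ($114k), Iris→Route 5 ($108k), Flint→Route 2 ($124k) — total 103+127+114+108+124 = $576k.
Max-entry greedy (repeatedly take the single best remaining cell) gives $529k, worse by 47.
Next-best assignment: Brightly→Route 1, Juno→Route 2, Summit→Route 7, Iris→Route 3, Flint→Route 5 = $560k.
Swapping Flint↔Brightly (Flint→Route 1 $90k, Brightly→Route 2 $93k) loses 44.
Checked against all permutations: $576k is optimal.

Maximum total: $576k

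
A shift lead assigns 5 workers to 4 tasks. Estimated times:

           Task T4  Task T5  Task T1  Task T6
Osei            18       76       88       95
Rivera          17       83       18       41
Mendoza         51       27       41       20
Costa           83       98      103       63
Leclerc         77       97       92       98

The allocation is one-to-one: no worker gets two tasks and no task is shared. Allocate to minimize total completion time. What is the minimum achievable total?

Optimal: Osei→Task T4 (18 min), Mendoza→Task T5 (27 min), Rivera→Task T1 (18 min), Costa→Task T6 (63 min) — total 18+27+18+63 = 126 min.
Min-entry greedy (repeatedly take the single cheapest remaining cell) gives 205 min, worse by 79.
Next-best assignment: Osei→Task T4, Leclerc→Task T5, Rivera→Task T1, Mendoza→Task T6 = 153 min.
Swapping Costa↔Osei (Costa→Task T4 83 min, Osei→Task T6 95 min) adds 97.
No other one-to-one assignment undercuts 126 min.

Minimum total: 126 min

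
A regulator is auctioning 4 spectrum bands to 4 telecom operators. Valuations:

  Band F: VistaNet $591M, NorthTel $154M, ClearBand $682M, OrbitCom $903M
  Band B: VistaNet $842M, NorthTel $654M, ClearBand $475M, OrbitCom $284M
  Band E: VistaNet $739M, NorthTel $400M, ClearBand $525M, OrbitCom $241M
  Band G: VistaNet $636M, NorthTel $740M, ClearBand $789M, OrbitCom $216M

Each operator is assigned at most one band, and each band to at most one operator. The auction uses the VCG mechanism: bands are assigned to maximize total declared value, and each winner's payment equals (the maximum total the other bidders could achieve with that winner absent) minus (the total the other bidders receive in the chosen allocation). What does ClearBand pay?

ClearBand pays $189M.

Efficient allocation: VistaNet→Band E ($739M), NorthTel→Band B ($654M), ClearBand→Band G ($789M), OrbitCom→Band F ($903M); total welfare W = $3085M.
ClearBand receives Band G at value $789M, so the others get W − 789 = $2296M.
Without ClearBand: best allocation of the remaining 3 bidders over all 4 bands is VistaNet→Band B ($842M), NorthTel→Band G ($740M), OrbitCom→Band F ($903M), total $2485M.
VCG payment = (others' best without ClearBand) − (others' welfare with ClearBand) = 2485 − 2296 = $189M.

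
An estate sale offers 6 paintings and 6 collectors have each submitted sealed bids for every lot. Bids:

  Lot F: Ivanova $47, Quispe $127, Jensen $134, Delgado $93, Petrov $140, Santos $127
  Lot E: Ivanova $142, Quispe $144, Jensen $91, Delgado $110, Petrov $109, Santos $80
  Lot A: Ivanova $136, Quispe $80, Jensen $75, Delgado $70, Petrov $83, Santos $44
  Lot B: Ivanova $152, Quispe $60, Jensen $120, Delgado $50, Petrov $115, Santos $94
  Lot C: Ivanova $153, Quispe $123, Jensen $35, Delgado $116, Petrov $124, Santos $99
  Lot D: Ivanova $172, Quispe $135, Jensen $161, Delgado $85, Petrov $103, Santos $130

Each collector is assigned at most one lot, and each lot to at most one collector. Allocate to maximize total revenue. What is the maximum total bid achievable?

Maximum total: $799

Treat this as an assignment problem: match each collector to one lot.
Optimal: Ivanova→Lot A ($136), Quispe→Lot E ($144), Jensen→Lot D ($161), Delgado→Lot C ($116), Petrov→Lot B ($115), Santos→Lot F ($127) — total 136+144+161+116+115+127 = $799.
Row-greedy (each collector in turn takes its best remaining lot) gives $725, worse by 74.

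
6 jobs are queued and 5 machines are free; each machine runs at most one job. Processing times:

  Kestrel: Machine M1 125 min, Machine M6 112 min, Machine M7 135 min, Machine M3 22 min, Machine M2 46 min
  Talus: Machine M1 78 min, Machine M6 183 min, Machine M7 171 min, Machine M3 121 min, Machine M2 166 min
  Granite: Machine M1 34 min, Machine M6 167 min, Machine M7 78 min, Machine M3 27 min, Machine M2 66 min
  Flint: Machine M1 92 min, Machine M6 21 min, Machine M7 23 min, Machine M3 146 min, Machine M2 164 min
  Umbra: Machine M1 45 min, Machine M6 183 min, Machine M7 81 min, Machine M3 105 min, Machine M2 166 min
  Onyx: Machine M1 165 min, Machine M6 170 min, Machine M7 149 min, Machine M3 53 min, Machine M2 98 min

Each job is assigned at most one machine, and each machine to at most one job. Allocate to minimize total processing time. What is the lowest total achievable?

Minimum total: 235 min

Treat this as an assignment problem: match each job to one machine.
Optimal: Granite→Machine M1 (34 min), Flint→Machine M6 (21 min), Umbra→Machine M7 (81 min), Onyx→Machine M3 (53 min), Kestrel→Machine M2 (46 min) — total 34+21+81+53+46 = 235 min.
Min-entry greedy (repeatedly take the single cheapest remaining cell) gives 256 min, worse by 21.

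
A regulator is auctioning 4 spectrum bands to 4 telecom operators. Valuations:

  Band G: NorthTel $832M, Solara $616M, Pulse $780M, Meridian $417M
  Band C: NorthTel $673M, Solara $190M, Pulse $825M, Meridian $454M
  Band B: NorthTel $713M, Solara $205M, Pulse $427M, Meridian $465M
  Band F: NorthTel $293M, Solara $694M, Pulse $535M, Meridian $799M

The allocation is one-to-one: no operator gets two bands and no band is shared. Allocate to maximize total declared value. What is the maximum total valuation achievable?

Max total: $2953M

Optimal: NorthTel→Band B ($713M), Solara→Band G ($616M), Pulse→Band C ($825M), Meridian→Band F ($799M) — total 713+616+825+799 = $2953M.
Column-greedy (each band in turn goes to its best remaining operator) gives $2816M, worse by 137.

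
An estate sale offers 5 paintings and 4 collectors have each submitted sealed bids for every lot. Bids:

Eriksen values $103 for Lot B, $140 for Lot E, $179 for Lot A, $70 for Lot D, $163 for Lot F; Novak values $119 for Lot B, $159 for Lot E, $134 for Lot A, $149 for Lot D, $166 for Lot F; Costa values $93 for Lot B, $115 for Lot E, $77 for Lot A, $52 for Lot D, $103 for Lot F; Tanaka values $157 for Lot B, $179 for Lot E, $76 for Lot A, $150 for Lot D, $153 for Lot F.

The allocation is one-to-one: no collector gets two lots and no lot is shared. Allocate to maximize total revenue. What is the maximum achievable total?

This is a one-to-one assignment (maximum-weight bipartite matching).
Optimal: Eriksen→Lot A ($179), Novak→Lot F ($166), Costa→Lot B ($93), Tanaka→Lot E ($179) — total 179+166+93+179 = $617.
Column-greedy (each lot in turn goes to its best remaining collector) gives $547, worse by 70.
Swapping Costa↔Novak (Costa→Lot F $103, Novak→Lot B $119) loses 37.
No other one-to-one assignment exceeds $617.

Max total: $617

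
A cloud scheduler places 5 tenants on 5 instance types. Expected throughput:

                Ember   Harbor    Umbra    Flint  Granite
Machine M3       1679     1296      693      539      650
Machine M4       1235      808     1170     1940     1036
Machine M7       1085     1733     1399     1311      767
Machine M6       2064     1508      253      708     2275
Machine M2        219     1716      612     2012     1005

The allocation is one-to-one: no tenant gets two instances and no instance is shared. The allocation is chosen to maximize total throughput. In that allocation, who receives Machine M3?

Ember receives Machine M3.

Treat this as an assignment problem: match each tenant to one instance.
Optimal: Ember→Machine M3 (1679 ops/s), Harbor→Machine M2 (1716 ops/s), Umbra→Machine M7 (1399 ops/s), Flint→Machine M4 (1940 ops/s), Granite→Machine M6 (2275 ops/s) — total 1679+1716+1399+1940+2275 = 9009 ops/s.
Row-greedy (each tenant in turn takes its best remaining instance) gives 7629 ops/s, worse by 1380.
Next-best assignment: Ember→Machine M3, Harbor→Machine M7, Umbra→Machine M4, Flint→Machine M2, Granite→Machine M6 = 8869 ops/s.
Ember's own top instance is Machine M6 (2064 ops/s), but forcing Ember→Machine M6 and reassigning the rest optimally gives only 7807 ops/s — worse by 1202.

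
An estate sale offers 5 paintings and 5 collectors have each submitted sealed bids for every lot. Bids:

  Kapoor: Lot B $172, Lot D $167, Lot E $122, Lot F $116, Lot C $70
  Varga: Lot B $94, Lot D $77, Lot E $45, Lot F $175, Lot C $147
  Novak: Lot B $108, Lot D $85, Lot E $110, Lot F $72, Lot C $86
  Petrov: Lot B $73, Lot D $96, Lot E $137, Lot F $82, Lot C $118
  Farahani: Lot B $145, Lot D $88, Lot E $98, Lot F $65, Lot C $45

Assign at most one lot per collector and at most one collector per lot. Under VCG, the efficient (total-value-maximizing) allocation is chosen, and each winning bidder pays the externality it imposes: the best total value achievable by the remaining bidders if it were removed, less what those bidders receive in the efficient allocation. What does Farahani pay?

Farahani pays $17.

Efficient allocation: Kapoor→Lot D ($167), Varga→Lot F ($175), Novak→Lot E ($110), Petrov→Lot C ($118), Farahani→Lot B ($145); total welfare W = $715.
Farahani receives Lot B at value $145, so the others get W − 145 = $570.
Without Farahani: best allocation of the remaining 4 bidders over all 5 lots is Kapoor→Lot D ($167), Varga→Lot F ($175), Novak→Lot B ($108), Petrov→Lot E ($137), total $587.
VCG payment = (others' best without Farahani) − (others' welfare with Farahani) = 587 − 570 = $17.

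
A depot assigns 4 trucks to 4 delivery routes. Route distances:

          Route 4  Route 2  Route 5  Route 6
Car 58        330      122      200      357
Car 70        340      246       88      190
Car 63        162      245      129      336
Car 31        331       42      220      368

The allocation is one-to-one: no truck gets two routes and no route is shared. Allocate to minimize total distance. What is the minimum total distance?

Treat this as an assignment problem: match each truck to one route.
Optimal: Car 58→Route 5 (200 km), Car 70→Route 6 (190 km), Car 63→Route 4 (162 km), Car 31→Route 2 (42 km) — total 200+190+162+42 = 594 km.
Column-greedy (each route in turn goes to its cheapest remaining truck) gives 649 km, worse by 55.
Next-best assignment: Car 58→Route 6, Car 70→Route 5, Car 63→Route 4, Car 31→Route 2 = 649 km.

Minimum total: 594 km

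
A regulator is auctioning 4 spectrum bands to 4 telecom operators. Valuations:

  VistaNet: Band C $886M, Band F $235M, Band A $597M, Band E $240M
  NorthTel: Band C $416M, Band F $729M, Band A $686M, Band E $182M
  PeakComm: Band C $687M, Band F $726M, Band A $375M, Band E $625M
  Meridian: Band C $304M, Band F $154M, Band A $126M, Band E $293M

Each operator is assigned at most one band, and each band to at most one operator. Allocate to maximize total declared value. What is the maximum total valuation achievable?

Max total: $2591M

Optimal: VistaNet→Band C ($886M), NorthTel→Band A ($686M), PeakComm→Band F ($726M), Meridian→Band E ($293M) — total 886+686+726+293 = $2591M.
Column-greedy (each band in turn goes to its best remaining operator) gives $2283M, worse by 308.
Checked against all permutations: $2591M is optimal.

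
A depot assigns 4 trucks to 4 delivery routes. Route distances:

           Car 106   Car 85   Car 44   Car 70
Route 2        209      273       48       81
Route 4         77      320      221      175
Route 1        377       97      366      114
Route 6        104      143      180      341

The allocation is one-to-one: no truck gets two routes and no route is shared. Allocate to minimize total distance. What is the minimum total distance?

Minimum total: 382 km

Optimal: Car 106→Route 4 (77 km), Car 85→Route 6 (143 km), Car 44→Route 2 (48 km), Car 70→Route 1 (114 km) — total 77+143+48+114 = 382 km.
Min-entry greedy (repeatedly take the single cheapest remaining cell) gives 563 km, worse by 181.
Next-best assignment: Car 106→Route 6, Car 85→Route 1, Car 44→Route 2, Car 70→Route 4 = 424 km.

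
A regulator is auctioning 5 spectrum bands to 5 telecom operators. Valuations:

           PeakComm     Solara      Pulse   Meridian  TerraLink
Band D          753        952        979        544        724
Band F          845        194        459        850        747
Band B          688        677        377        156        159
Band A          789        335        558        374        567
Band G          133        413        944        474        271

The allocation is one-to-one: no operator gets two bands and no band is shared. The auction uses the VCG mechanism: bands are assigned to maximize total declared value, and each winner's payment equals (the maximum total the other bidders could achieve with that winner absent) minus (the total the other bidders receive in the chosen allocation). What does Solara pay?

Efficient allocation: PeakComm→Band B ($688M), Solara→Band D ($952M), Pulse→Band G ($944M), Meridian→Band F ($850M), TerraLink→Band A ($567M); total welfare W = $4001M.
Solara receives Band D at value $952M, so the others get W − 952 = $3049M.
Without Solara: best allocation of the remaining 4 bidders over all 5 bands is PeakComm→Band A ($789M), Pulse→Band G ($944M), Meridian→Band F ($850M), TerraLink→Band D ($724M), total $3307M.
VCG payment = (others' best without Solara) − (others' welfare with Solara) = 3307 − 3049 = $258M.

Solara pays $258M.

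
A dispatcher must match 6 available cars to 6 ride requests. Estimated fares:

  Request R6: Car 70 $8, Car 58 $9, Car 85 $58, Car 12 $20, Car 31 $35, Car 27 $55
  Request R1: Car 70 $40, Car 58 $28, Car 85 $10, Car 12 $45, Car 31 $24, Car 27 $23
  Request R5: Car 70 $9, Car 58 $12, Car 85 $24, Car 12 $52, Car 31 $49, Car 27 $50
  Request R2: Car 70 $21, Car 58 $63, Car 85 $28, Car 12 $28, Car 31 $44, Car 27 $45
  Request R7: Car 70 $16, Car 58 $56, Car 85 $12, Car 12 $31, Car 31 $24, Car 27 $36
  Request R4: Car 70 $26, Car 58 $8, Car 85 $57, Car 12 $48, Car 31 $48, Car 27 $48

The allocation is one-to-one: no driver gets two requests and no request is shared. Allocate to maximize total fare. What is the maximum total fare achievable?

Optimal: Car 70→Request R1 ($40), Car 58→Request R7 ($56), Car 85→Request R4 ($57), Car 12→Request R5 ($52), Car 31→Request R2 ($44), Car 27→Request R6 ($55) — total 40+56+57+52+44+55 = $304.

Maximum total: $304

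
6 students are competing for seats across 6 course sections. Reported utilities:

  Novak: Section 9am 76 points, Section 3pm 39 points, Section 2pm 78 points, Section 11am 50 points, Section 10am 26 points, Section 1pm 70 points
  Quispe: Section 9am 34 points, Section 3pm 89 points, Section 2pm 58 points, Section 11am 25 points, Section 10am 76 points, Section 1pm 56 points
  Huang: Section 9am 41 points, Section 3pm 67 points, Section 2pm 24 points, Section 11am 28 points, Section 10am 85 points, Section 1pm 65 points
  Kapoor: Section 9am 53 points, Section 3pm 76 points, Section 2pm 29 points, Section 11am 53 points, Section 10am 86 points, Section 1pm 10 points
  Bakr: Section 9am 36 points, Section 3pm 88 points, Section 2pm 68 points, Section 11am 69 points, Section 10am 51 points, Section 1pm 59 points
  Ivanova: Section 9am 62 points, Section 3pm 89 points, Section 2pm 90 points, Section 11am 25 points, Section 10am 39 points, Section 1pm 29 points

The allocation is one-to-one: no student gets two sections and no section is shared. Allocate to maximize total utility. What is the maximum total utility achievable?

Max total: 475 points

This is a one-to-one assignment (maximum-weight bipartite matching).
Optimal: Novak→Section 9am (76 points), Quispe→Section 3pm (89 points), Huang→Section 1pm (65 points), Kapoor→Section 10am (86 points), Bakr→Section 11am (69 points), Ivanova→Section 2pm (90 points) — total 76+89+65+86+69+90 = 475 points.
Swapping Quispe↔Bakr (Quispe→Section 11am 25 points, Bakr→Section 3pm 88 points) loses 45.
No other one-to-one assignment exceeds 475 points.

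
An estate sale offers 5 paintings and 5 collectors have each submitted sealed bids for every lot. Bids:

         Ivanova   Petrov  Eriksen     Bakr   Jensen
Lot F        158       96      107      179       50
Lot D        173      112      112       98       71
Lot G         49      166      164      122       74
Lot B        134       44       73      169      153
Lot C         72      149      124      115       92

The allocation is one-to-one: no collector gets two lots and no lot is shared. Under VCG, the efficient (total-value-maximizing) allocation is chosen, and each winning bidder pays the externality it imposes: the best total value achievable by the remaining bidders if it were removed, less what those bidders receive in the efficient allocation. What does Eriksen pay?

Efficient allocation: Ivanova→Lot D ($173), Petrov→Lot C ($149), Eriksen→Lot G ($164), Bakr→Lot F ($179), Jensen→Lot B ($153); total welfare W = $818.
Eriksen receives Lot G at value $164, so the others get W − 164 = $654.
Without Eriksen: best allocation of the remaining 4 bidders over all 5 lots is Ivanova→Lot D ($173), Petrov→Lot G ($166), Bakr→Lot F ($179), Jensen→Lot B ($153), total $671.
VCG payment = (others' best without Eriksen) − (others' welfare with Eriksen) = 671 − 654 = $17.

Eriksen pays $17.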